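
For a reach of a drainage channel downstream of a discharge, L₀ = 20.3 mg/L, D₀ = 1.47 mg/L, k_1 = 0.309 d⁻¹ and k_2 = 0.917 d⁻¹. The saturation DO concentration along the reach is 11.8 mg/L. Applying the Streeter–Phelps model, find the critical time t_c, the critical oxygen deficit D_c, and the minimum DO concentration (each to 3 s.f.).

With k_2/k_1 = 2.968 and 1 − D₀(k_2−k_1)/(k_1 L₀) = 0.8575,
t_c = ln(2.968 × 0.8575) / (0.917 − 0.309) = ln(2.545) / 0.6080 = 0.9341/0.6080 = 1.536 d.
L(t_c) = L₀ e^(−k_1 t_c) = 20.3 × 0.6221 = 12.63 mg/L, and at the critical point k_2 D_c = k_1 L, so D_c = (0.309/0.917) × 12.63 = 4.255 mg/L.
Minimum DO = C_s − D_c = 11.8 − 4.255 = 7.545 mg/L.

t_c ≈ 1.54 d; D_c ≈ 4.26 mg/L; min DO ≈ 7.54 mg/L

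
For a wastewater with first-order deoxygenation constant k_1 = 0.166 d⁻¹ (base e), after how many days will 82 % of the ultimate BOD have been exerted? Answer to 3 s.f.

t ≈ 10.3 d

y/L₀ = 1 − e^(−k_1 t) = 0.82 ⇒ e^(−k_1 t) = 0.180
t = −ln(0.180) / 0.166 = 1.715 / 0.166 = 10.33 d.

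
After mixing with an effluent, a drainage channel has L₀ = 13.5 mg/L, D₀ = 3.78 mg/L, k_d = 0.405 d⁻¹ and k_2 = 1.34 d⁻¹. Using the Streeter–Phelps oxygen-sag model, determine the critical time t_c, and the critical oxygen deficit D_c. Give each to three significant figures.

t_c ≈ 0.168 d; D_c ≈ 3.81 mg/L

At the critical point dD/dt = 0, so k_d L₀ e^(−k_d t) = k_2 D. Substituting D(t) from the Streeter–Phelps equation and solving for t gives
t_c = ln[(k_2/k_d)(1 − D₀(k_2−k_d)/(k_d L₀))] / (k_2−k_d).
Here k_2−k_d = 0.9350 d⁻¹ and 1 − D₀(k_2−k_d)/(k_d L₀) = 1 − 3.78×0.9350/(0.405×13.5) = 0.3536, so
t_c = ln(3.309 × 0.3536) / 0.9350 = 0.1569 / 0.9350 = 0.1678 d.
D_c = (k_d/k_2) L₀ e^(−k_d t_c) = (0.405/1.34) × 13.5 × e^(−0.405×0.1678) = 0.3022 × 13.5 × 0.9343 = 3.812 mg/L.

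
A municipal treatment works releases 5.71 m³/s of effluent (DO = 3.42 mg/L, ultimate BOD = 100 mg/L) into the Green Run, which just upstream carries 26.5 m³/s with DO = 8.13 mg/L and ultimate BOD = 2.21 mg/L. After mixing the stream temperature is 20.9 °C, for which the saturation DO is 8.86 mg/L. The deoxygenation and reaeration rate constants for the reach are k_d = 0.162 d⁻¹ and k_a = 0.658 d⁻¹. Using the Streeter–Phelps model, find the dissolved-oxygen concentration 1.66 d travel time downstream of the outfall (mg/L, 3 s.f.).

DO ≈ 5.60 mg/L

Mixed DO = (26.5×8.13 + 5.71×3.42)/(26.5+5.71) = 235.0/32.21 = 7.295 mg/L.
Mixed L₀ = (26.5×2.21 + 5.71×100)/(32.21) = 629.6/32.21 = 19.55 mg/L.
Initial deficit D₀ = C_s − DO₀ = 8.86 − 7.295 = 1.565 mg/L.
D(1.66) = [0.162×19.55/(0.658−0.162)](e^(−0.162×1.66) − e^(−0.658×1.66)) + 1.565 e^(−0.658×1.66)
= 6.384 × (0.7642 − 0.3355) + 1.565 × 0.3355 = 3.262 mg/L.
DO = 8.86 − 3.262 = 5.598 mg/L.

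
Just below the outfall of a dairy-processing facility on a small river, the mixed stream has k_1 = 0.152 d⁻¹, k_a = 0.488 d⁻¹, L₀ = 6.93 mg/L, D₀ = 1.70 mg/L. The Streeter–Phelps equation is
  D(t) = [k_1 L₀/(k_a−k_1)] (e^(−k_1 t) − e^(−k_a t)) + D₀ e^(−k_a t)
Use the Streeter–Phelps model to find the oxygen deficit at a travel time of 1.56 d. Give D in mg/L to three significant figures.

D ≈ 1.80 mg/L

k_1 L₀/(k_a−k_1) = 0.152×6.93/(0.488−0.152) = 1.053/0.3360 = 3.135 mg/L.
e^(−k_1 t) = e^(−0.152×1.560) = 0.7889; e^(−k_a t) = e^(−0.488×1.560) = 0.4671.
D = 3.135 × (0.7889 − 0.4671) + 1.70 × 0.4671 = 1.009 + 0.7940 = 1.803 mg/L.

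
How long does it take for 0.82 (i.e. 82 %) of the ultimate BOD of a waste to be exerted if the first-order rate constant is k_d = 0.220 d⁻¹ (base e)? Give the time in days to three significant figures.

t ≈ 7.79 d

y/L₀ = 1 − e^(−k_d t) = 0.82 ⇒ e^(−k_d t) = 0.180
t = −ln(0.180) / 0.220 = 1.715 / 0.220 = 7.795 d.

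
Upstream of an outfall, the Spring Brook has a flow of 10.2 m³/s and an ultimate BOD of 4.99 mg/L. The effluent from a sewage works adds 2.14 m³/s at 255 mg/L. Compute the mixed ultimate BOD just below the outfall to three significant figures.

Flow-weighted mixing: C = (Q_r C_r + Q_w C_w)/(Q_r + Q_w)
= (10.2×4.99 + 2.14×255)/(10.2 + 2.14) = 596.6/12.34 = 48.35 mg/L.

48.3 mg/L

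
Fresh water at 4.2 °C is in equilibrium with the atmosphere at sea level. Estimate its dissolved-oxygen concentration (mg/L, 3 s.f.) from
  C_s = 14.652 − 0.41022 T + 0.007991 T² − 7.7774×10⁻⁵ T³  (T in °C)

C_s = 14.652 − 0.41022×4.2 + 0.007991×4.2² − 7.7774×10⁻⁵×4.2³ = 13.06 mg/L.

C_s ≈ 13.1 mg/L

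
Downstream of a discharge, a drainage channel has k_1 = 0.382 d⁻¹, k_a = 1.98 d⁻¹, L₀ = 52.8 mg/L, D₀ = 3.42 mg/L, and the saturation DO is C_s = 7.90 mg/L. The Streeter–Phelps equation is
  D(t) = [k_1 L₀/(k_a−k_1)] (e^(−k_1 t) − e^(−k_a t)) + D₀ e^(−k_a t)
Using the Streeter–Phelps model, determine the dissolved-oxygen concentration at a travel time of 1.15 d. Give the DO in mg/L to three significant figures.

DO ≈ 0.709 mg/L

k_1 L₀/(k_a−k_1) = 0.382×52.8/(1.98−0.382) = 20.17/1.598 = 12.62 mg/L.
e^(−k_1 t) = e^(−0.382×1.150) = 0.6445; e^(−k_a t) = e^(−1.98×1.150) = 0.1026.
D = 12.62 × (0.6445 − 0.1026) + 3.42 × 0.1026 = 6.840 + 0.3509 = 7.191 mg/L.
DO = C_s − D = 7.90 − 7.191 = 0.7094 mg/L.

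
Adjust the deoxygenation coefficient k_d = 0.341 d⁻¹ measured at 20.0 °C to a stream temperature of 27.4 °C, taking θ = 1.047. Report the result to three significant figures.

k_d ≈ 0.479 d⁻¹

k_d(T₂) = k_d(T₁) · θ^(T₂−T₁) = 0.341 × 1.047^(27.4−20.0)
= 0.341 × 1.047^7.40 = 0.341 × 1.405 = 0.4790 d⁻¹.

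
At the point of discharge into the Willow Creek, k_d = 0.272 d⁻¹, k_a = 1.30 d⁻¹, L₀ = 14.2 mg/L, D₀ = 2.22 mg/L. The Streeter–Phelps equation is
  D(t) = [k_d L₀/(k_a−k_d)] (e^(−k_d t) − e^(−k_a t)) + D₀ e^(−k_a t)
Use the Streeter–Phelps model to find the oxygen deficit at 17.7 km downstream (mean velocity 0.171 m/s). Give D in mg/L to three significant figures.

Travel time t = x/v = 17.7 km / (0.171 m/s) = 17700 m / 0.171 m/s = 103500 s = 1.198 d.
k_d L₀/(k_a−k_d) = 0.272×14.2/(1.30−0.272) = 3.862/1.028 = 3.757 mg/L.
e^(−k_d t) = e^(−0.272×1.198) = 0.7219; e^(−k_a t) = e^(−1.30×1.198) = 0.2107.
D = 3.757 × (0.7219 − 0.2107) + 2.22 × 0.2107 = 1.921 + 0.4677 = 2.388 mg/L.

D ≈ 2.39 mg/L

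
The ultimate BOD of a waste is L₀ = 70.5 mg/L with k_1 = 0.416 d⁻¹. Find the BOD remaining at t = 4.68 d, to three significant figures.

L_t = L₀ e^(−k_1 t) = 70.5 × e^(−0.416×4.68) = 70.5 × 0.1427 = 10.06 mg/L.

L ≈ 10.1 mg/L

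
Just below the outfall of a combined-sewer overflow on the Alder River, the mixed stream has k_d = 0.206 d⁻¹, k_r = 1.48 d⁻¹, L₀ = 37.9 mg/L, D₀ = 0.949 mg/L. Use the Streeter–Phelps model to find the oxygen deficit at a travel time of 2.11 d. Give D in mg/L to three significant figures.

D ≈ 3.74 mg/L

k_d L₀/(k_r−k_d) = 0.206×37.9/(1.48−0.206) = 7.807/1.274 = 6.128 mg/L.
e^(−k_d t) = e^(−0.206×2.110) = 0.6475; e^(−k_r t) = e^(−1.48×2.110) = 0.04403.
D = 6.128 × (0.6475 − 0.04403) + 0.949 × 0.04403 = 3.698 + 0.04179 = 3.740 mg/L.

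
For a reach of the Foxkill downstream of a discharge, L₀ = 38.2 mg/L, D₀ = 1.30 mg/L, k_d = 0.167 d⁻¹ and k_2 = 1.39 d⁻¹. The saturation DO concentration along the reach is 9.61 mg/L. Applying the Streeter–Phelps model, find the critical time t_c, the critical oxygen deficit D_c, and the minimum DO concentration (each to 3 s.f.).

t_c = [1/(k_2−k_d)] ln[(k_2/k_d)(1 − D₀(k_2−k_d)/(k_d L₀))]
= [1/(1.39−0.167)] ln[(1.39/0.167)(1 − 1.30×1.223/(0.167×38.2))]
= (1/1.223) ln[8.323 × 0.7508] = 0.8177 × ln(6.249) = 0.8177 × 1.832 = 1.498 d.
L(t_c) = L₀ e^(−k_d t_c) = 38.2 × 0.7786 = 29.74 mg/L, and at the critical point k_2 D_c = k_d L, so D_c = (0.167/1.39) × 29.74 = 3.574 mg/L.
Minimum DO = C_s − D_c = 9.61 − 3.574 = 6.036 mg/L.

t_c ≈ 1.50 d; D_c ≈ 3.57 mg/L; min DO ≈ 6.04 mg/L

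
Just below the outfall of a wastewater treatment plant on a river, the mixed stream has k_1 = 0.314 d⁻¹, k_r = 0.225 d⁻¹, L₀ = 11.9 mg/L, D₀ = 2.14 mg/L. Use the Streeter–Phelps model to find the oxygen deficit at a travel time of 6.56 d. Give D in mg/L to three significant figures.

D ≈ 4.73 mg/L

k_1 L₀/(k_r−k_1) = 0.314×11.9/(0.225−0.314) = 3.737/-0.08900 = -41.98 mg/L.
e^(−k_1 t) = e^(−0.314×6.560) = 0.1275; e^(−k_r t) = e^(−0.225×6.560) = 0.2286.
D = -41.98 × (0.1275 − 0.2286) + 2.14 × 0.2286 = 4.244 + 0.4891 = 4.733 mg/L.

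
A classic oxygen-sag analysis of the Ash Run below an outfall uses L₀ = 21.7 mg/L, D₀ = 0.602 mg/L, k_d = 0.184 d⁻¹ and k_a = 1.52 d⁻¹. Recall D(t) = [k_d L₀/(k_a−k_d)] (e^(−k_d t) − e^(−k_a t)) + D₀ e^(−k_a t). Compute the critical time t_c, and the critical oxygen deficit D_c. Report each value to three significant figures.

t_c ≈ 1.41 d; D_c ≈ 2.03 mg/L

With k_a/k_d = 8.261 and 1 − D₀(k_a−k_d)/(k_d L₀) = 0.7986,
t_c = ln(8.261 × 0.7986) / (1.52 − 0.184) = ln(6.597) / 1.336 = 1.887/1.336 = 1.412 d.
D_c = (k_d/k_a) L₀ e^(−k_d t_c) = (0.184/1.52) × 21.7 × e^(−0.184×1.412) = 0.1211 × 21.7 × 0.7712 = 2.026 mg/L.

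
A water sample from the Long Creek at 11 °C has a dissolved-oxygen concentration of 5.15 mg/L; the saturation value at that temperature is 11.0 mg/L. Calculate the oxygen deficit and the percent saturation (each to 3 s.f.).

D = C_s − C = 11.0 − 5.15 = 5.85 mg/L.
% saturation = 5.15/11.0 × 100 = 46.8 %.

D ≈ 5.85 mg/L; 46.8 % saturation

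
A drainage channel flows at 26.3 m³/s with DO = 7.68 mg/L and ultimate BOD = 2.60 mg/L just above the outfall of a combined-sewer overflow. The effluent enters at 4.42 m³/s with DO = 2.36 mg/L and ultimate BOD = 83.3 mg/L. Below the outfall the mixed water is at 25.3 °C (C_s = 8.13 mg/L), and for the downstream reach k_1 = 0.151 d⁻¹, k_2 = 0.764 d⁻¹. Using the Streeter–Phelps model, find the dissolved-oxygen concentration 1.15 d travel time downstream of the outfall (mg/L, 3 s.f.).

Mixed DO = (26.3×7.68 + 4.42×2.36)/(26.3+4.42) = 212.4/30.72 = 6.915 mg/L.
Mixed L₀ = (26.3×2.60 + 4.42×83.3)/(30.72) = 436.6/30.72 = 14.21 mg/L.
Initial deficit D₀ = C_s − DO₀ = 8.13 − 6.915 = 1.215 mg/L.
D(1.15) = [0.151×14.21/(0.764−0.151)](e^(−0.151×1.15) − e^(−0.764×1.15)) + 1.215 e^(−0.764×1.15)
= 3.501 × (0.8406 − 0.4154) + 1.215 × 0.4154 = 1.993 mg/L.
DO = 8.13 − 1.993 = 6.137 mg/L.

DO ≈ 6.14 mg/L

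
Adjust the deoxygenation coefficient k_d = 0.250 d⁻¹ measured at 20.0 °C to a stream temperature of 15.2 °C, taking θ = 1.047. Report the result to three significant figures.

k_d(T₂) = k_d(T₁) · θ^(T₂−T₁) = 0.250 × 1.047^(15.2−20.0)
= 0.250 × 1.047^-4.80 = 0.250 × 0.8022 = 0.2005 d⁻¹.

k_d ≈ 0.201 d⁻¹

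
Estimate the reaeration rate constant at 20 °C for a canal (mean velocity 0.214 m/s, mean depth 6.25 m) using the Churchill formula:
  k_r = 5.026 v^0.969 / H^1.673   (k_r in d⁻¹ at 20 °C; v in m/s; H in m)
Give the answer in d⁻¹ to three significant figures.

k_r = 5.026 × 0.214^0.969 / 6.25^1.673 = 5.026 × 0.2245 / 21.45 = 0.05259 d⁻¹.

k_r ≈ 0.0526 d⁻¹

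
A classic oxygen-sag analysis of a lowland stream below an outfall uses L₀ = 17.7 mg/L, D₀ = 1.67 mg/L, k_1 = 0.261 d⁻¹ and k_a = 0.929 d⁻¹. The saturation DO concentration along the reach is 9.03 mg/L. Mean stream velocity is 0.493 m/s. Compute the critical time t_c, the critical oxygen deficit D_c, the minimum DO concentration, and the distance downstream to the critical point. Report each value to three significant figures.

t_c = [1/(k_a−k_1)] ln[(k_a/k_1)(1 − D₀(k_a−k_1)/(k_1 L₀))]
= [1/(0.929−0.261)] ln[(0.929/0.261)(1 − 1.67×0.6680/(0.261×17.7))]
= (1/0.6680) ln[3.559 × 0.7585] = 1.497 × ln(2.700) = 1.497 × 0.9932 = 1.487 d.
D_c = (k_1/k_a) L₀ e^(−k_1 t_c) = (0.261/0.929) × 17.7 × e^(−0.261×1.487) = 0.2809 × 17.7 × 0.6784 = 3.373 mg/L.
Minimum DO = C_s − D_c = 9.03 − 3.373 = 5.657 mg/L.
x_c = v t_c = 0.493 m/s × 1.487 d × 86400 s/d = 63330 m ≈ 63.3 km.

t_c ≈ 1.49 d; D_c ≈ 3.37 mg/L; min DO ≈ 5.66 mg/L; x_c ≈ 63.3 km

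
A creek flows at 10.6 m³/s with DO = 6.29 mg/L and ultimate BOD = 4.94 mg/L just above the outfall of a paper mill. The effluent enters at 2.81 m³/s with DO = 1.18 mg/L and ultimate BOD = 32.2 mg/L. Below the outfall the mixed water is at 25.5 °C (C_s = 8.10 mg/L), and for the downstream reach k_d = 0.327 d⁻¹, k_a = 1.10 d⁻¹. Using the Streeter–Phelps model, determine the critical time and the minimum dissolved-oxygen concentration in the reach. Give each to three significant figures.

t_c ≈ 0.250 d; minimum DO ≈ 5.18 mg/L

Mixed DO = (10.6×6.29 + 2.81×1.18)/(10.6+2.81) = 69.99/13.41 = 5.219 mg/L.
Mixed L₀ = (10.6×4.94 + 2.81×32.2)/(13.41) = 142.8/13.41 = 10.65 mg/L.
Initial deficit D₀ = C_s − DO₀ = 8.10 − 5.219 = 2.881 mg/L.
t_c = (1/0.7730) ln[(1.10/0.327)(1 − 2.881×0.7730/(0.327×10.65))] = 1.294 × ln(1.213) = 0.2502 d.
D_c = (0.327/1.10) × 10.65 × e^(−0.327×0.2502) = 0.2973 × 10.65 × 0.9214 = 2.918 mg/L.
Minimum DO = 8.10 − 2.918 = 5.182 mg/L.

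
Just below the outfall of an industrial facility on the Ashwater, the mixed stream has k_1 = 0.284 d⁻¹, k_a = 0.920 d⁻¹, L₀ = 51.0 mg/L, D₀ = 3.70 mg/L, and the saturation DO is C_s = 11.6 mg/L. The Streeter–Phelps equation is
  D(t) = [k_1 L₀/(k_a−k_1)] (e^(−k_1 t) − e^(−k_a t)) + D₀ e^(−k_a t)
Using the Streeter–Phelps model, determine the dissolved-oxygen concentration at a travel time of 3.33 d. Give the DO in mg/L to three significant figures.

k_1 L₀/(k_a−k_1) = 0.284×51.0/(0.920−0.284) = 14.48/0.6360 = 22.77 mg/L.
e^(−k_1 t) = e^(−0.284×3.330) = 0.3884; e^(−k_a t) = e^(−0.920×3.330) = 0.04672.
D = 22.77 × (0.3884 − 0.04672) + 3.70 × 0.04672 = 7.781 + 0.1729 = 7.954 mg/L.
DO = C_s − D = 11.6 − 7.954 = 3.646 mg/L.

DO ≈ 3.65 mg/L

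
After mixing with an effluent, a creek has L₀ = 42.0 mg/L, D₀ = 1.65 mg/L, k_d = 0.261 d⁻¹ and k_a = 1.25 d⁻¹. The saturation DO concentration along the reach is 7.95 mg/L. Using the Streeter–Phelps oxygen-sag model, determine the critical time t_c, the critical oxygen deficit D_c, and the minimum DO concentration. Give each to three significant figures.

With k_a/k_d = 4.789 and 1 − D₀(k_a−k_d)/(k_d L₀) = 0.8511,
t_c = ln(4.789 × 0.8511) / (1.25 − 0.261) = ln(4.076) / 0.9890 = 1.405/0.9890 = 1.421 d.
D_c = (k_d/k_a) L₀ e^(−k_d t_c) = (0.261/1.25) × 42.0 × e^(−0.261×1.421) = 0.2088 × 42.0 × 0.6902 = 6.052 mg/L.
Minimum DO = C_s − D_c = 7.95 − 6.052 = 1.898 mg/L.

t_c ≈ 1.42 d; D_c ≈ 6.05 mg/L; min DO ≈ 1.90 mg/L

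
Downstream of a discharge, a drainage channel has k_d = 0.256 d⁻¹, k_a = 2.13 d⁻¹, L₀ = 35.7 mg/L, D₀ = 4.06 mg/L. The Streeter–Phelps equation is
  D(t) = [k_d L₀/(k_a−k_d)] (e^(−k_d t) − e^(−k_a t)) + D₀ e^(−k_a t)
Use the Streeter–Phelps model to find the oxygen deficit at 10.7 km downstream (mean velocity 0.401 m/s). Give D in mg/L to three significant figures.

Travel time t = x/v = 10.7 km / (0.401 m/s) = 10700 m / 0.401 m/s = 26680 s = 0.3088 d.
k_d L₀/(k_a−k_d) = 0.256×35.7/(2.13−0.256) = 9.139/1.874 = 4.877 mg/L.
e^(−k_d t) = e^(−0.256×0.3088) = 0.9240; e^(−k_a t) = e^(−2.13×0.3088) = 0.5180.
D = 4.877 × (0.9240 − 0.5180) + 4.06 × 0.5180 = 1.980 + 2.103 = 4.083 mg/L.

D ≈ 4.08 mg/L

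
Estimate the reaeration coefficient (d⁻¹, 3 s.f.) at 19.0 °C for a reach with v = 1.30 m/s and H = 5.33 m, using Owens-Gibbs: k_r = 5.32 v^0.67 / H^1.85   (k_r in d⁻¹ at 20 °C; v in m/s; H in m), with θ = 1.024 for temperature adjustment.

k_r ≈ 0.280 d⁻¹

k_r(20) = 5.32 × 1.30^0.67 / 5.33^1.85 = 5.32 × 1.192 / 22.10 = 0.2870 d⁻¹.
k_r(19.0) = 0.2870 × 1.024^(19.0−20) = 0.2870 × 0.9766 = 0.2802 d⁻¹.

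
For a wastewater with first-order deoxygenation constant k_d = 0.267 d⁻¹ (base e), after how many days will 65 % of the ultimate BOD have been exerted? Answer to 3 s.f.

t ≈ 3.93 d

y/L₀ = 1 − e^(−k_d t) = 0.65 ⇒ e^(−k_d t) = 0.350
t = −ln(0.350) / 0.267 = 1.050 / 0.267 = 3.932 d.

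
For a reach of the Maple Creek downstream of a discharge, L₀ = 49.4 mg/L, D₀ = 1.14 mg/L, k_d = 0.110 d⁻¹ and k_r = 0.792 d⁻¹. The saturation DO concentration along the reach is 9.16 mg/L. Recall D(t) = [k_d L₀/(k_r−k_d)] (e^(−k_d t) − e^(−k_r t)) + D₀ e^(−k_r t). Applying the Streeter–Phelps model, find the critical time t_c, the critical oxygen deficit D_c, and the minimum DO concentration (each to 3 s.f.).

t_c ≈ 2.67 d; D_c ≈ 5.12 mg/L; min DO ≈ 4.04 mg/L

At the critical point dD/dt = 0, so k_d L₀ e^(−k_d t) = k_r D. Substituting D(t) from the Streeter–Phelps equation and solving for t gives
t_c = ln[(k_r/k_d)(1 − D₀(k_r−k_d)/(k_d L₀))] / (k_r−k_d).
Here k_r−k_d = 0.6820 d⁻¹ and 1 − D₀(k_r−k_d)/(k_d L₀) = 1 − 1.14×0.6820/(0.110×49.4) = 0.8569, so
t_c = ln(7.200 × 0.8569) / 0.6820 = 1.820 / 0.6820 = 2.668 d.
L(t_c) = L₀ e^(−k_d t_c) = 49.4 × 0.7457 = 36.84 mg/L, and at the critical point k_r D_c = k_d L, so D_c = (0.110/0.792) × 36.84 = 5.116 mg/L.
Minimum DO = C_s − D_c = 9.16 − 5.116 = 4.044 mg/L.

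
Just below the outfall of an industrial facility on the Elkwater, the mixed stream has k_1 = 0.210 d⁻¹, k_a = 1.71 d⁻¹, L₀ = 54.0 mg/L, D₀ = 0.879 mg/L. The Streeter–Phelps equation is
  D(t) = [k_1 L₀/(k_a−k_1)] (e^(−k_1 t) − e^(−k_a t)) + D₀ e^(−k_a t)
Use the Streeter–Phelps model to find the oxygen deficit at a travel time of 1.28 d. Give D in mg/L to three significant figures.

D ≈ 5.03 mg/L

k_1 L₀/(k_a−k_1) = 0.210×54.0/(1.71−0.210) = 11.34/1.500 = 7.560 mg/L.
e^(−k_1 t) = e^(−0.210×1.280) = 0.7643; e^(−k_a t) = e^(−1.71×1.280) = 0.1121.
D = 7.560 × (0.7643 − 0.1121) + 0.879 × 0.1121 = 4.931 + 0.09849 = 5.029 mg/L.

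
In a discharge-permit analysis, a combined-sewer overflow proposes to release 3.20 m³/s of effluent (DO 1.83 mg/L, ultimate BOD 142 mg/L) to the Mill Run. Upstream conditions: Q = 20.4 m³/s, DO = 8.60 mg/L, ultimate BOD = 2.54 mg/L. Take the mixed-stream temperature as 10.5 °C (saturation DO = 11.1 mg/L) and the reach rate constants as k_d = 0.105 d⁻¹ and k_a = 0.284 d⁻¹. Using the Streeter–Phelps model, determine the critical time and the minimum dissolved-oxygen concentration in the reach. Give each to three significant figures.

t_c ≈ 3.79 d; minimum DO ≈ 5.77 mg/L

Mixed DO = (20.4×8.60 + 3.20×1.83)/(20.4+3.20) = 181.3/23.60 = 7.682 mg/L.
Mixed L₀ = (20.4×2.54 + 3.20×142)/(23.60) = 506.2/23.60 = 21.45 mg/L.
Initial deficit D₀ = C_s − DO₀ = 11.1 − 7.682 = 3.418 mg/L.
t_c = (1/0.1790) ln[(0.284/0.105)(1 − 3.418×0.1790/(0.105×21.45))] = 5.587 × ln(1.970) = 3.788 d.
D_c = (0.105/0.284) × 21.45 × e^(−0.105×3.788) = 0.3697 × 21.45 × 0.6718 = 5.328 mg/L.
Minimum DO = 11.1 − 5.328 = 5.772 mg/L.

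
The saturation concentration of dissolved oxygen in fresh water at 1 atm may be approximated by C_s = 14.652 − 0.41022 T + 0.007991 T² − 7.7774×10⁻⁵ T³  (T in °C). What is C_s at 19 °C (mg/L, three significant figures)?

C_s ≈ 9.21 mg/L

C_s = 14.652 − 0.41022×19 + 0.007991×19² − 7.7774×10⁻⁵×19³ = 9.209 mg/L.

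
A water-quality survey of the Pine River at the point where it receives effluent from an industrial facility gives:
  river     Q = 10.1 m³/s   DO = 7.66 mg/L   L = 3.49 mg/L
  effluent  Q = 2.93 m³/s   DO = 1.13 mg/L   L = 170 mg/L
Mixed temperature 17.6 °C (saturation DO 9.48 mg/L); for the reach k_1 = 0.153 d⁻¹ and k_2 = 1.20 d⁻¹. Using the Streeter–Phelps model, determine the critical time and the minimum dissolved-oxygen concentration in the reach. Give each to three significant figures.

Mixed DO = (10.1×7.66 + 2.93×1.13)/(10.1+2.93) = 80.68/13.03 = 6.192 mg/L.
Mixed L₀ = (10.1×3.49 + 2.93×170)/(13.03) = 533.3/13.03 = 40.93 mg/L.
Initial deficit D₀ = C_s − DO₀ = 9.48 − 6.192 = 3.288 mg/L.
t_c = (1/1.047) ln[(1.20/0.153)(1 − 3.288×1.047/(0.153×40.93))] = 0.9551 × ln(3.531) = 1.205 d.
D_c = (0.153/1.20) × 40.93 × e^(−0.153×1.205) = 0.1275 × 40.93 × 0.8316 = 4.340 mg/L.
Minimum DO = 9.48 − 4.340 = 5.140 mg/L.

t_c ≈ 1.21 d; minimum DO ≈ 5.14 mg/L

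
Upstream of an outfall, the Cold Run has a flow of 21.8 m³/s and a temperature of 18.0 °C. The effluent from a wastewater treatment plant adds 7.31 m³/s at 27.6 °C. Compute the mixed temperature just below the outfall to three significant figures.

Flow-weighted mixing: C = (Q_r C_r + Q_w C_w)/(Q_r + Q_w)
= (21.8×18.0 + 7.31×27.6)/(21.8 + 7.31) = 594.2/29.11 = 20.41 °C.

20.4 °C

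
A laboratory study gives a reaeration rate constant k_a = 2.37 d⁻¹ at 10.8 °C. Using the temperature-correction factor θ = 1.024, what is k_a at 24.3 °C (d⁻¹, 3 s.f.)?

k_a(T₂) = k_a(T₁) · θ^(T₂−T₁) = 2.37 × 1.024^(24.3−10.8)
= 2.37 × 1.024^13.5 = 2.37 × 1.377 = 3.264 d⁻¹.

k_a ≈ 3.26 d⁻¹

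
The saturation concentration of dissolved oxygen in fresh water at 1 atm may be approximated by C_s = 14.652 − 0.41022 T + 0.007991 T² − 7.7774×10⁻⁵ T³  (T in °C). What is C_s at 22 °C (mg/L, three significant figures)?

C_s ≈ 8.67 mg/L

C_s = 14.652 − 0.41022×22 + 0.007991×22² − 7.7774×10⁻⁵×22³ = 8.667 mg/L.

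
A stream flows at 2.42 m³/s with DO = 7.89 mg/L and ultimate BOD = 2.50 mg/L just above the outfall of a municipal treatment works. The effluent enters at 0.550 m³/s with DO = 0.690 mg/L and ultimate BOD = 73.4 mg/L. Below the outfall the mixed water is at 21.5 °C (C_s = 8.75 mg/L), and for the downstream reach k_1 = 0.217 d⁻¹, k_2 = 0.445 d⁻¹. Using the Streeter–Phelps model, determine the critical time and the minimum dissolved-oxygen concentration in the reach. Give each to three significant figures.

t_c ≈ 2.45 d; minimum DO ≈ 4.27 mg/L

Mixed DO = (2.42×7.89 + 0.550×0.690)/(2.42+0.550) = 19.47/2.970 = 6.557 mg/L.
Mixed L₀ = (2.42×2.50 + 0.550×73.4)/(2.970) = 46.42/2.970 = 15.63 mg/L.
Initial deficit D₀ = C_s − DO₀ = 8.75 − 6.557 = 2.193 mg/L.
t_c = (1/0.2280) ln[(0.445/0.217)(1 − 2.193×0.2280/(0.217×15.63))] = 4.386 × ln(1.748) = 2.450 d.
D_c = (0.217/0.445) × 15.63 × e^(−0.217×2.450) = 0.4876 × 15.63 × 0.5876 = 4.478 mg/L.
Minimum DO = 8.75 − 4.478 = 4.272 mg/L.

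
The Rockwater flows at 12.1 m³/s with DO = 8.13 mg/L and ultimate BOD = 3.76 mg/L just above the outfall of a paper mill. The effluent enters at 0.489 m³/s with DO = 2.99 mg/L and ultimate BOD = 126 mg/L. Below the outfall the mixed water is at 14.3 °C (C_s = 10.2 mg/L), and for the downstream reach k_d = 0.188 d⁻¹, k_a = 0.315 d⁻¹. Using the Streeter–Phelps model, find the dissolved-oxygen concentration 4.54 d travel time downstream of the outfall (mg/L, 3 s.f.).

DO ≈ 7.31 mg/L

Mixed DO = (12.1×8.13 + 0.489×2.99)/(12.1+0.489) = 99.84/12.59 = 7.930 mg/L.
Mixed L₀ = (12.1×3.76 + 0.489×126)/(12.59) = 107.1/12.59 = 8.508 mg/L.
Initial deficit D₀ = C_s − DO₀ = 10.2 − 7.930 = 2.270 mg/L.
D(4.54) = [0.188×8.508/(0.315−0.188)](e^(−0.188×4.54) − e^(−0.315×4.54)) + 2.270 e^(−0.315×4.54)
= 12.59 × (0.4259 − 0.2393) + 2.270 × 0.2393 = 2.894 mg/L.
DO = 10.2 − 2.894 = 7.306 mg/L.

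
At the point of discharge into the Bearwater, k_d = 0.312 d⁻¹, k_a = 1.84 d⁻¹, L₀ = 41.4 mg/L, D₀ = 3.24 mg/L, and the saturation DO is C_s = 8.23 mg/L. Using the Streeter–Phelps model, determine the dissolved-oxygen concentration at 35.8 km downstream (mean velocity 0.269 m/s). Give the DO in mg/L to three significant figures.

DO ≈ 3.31 mg/L

Travel time t = x/v = 35.8 km / (0.269 m/s) = 35800 m / 0.269 m/s = 133100 s = 1.540 d.
k_d L₀/(k_a−k_d) = 0.312×41.4/(1.84−0.312) = 12.92/1.528 = 8.453 mg/L.
e^(−k_d t) = e^(−0.312×1.540) = 0.6184; e^(−k_a t) = e^(−1.84×1.540) = 0.05876.
D = 8.453 × (0.6184 − 0.05876) + 3.24 × 0.05876 = 4.731 + 0.1904 = 4.921 mg/L.
DO = C_s − D = 8.23 − 4.921 = 3.309 mg/L.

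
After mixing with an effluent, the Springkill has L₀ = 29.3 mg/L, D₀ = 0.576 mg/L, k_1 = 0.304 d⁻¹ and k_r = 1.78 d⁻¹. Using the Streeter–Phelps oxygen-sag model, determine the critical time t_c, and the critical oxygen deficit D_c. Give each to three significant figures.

At the critical point dD/dt = 0, so k_1 L₀ e^(−k_1 t) = k_r D. Substituting D(t) from the Streeter–Phelps equation and solving for t gives
t_c = ln[(k_r/k_1)(1 − D₀(k_r−k_1)/(k_1 L₀))] / (k_r−k_1).
Here k_r−k_1 = 1.476 d⁻¹ and 1 − D₀(k_r−k_1)/(k_1 L₀) = 1 − 0.576×1.476/(0.304×29.3) = 0.9046, so
t_c = ln(5.855 × 0.9046) / 1.476 = 1.667 / 1.476 = 1.129 d.
D_c = (k_1/k_r) L₀ e^(−k_1 t_c) = (0.304/1.78) × 29.3 × e^(−0.304×1.129) = 0.1708 × 29.3 × 0.7094 = 3.550 mg/L.

t_c ≈ 1.13 d; D_c ≈ 3.55 mg/L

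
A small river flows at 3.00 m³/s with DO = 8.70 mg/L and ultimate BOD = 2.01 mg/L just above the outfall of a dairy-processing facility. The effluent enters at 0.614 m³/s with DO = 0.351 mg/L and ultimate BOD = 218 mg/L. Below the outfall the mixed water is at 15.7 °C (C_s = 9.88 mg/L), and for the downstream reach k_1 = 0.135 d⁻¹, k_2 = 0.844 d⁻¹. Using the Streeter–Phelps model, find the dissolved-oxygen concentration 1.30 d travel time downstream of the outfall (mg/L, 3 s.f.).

DO ≈ 5.29 mg/L

Mixed DO = (3.00×8.70 + 0.614×0.351)/(3.00+0.614) = 26.32/3.614 = 7.282 mg/L.
Mixed L₀ = (3.00×2.01 + 0.614×218)/(3.614) = 139.9/3.614 = 38.71 mg/L.
Initial deficit D₀ = C_s − DO₀ = 9.88 − 7.282 = 2.598 mg/L.
D(1.30) = [0.135×38.71/(0.844−0.135)](e^(−0.135×1.30) − e^(−0.844×1.30)) + 2.598 e^(−0.844×1.30)
= 7.370 × (0.8390 − 0.3338) + 2.598 × 0.3338 = 4.591 mg/L.
DO = 9.88 − 4.591 = 5.289 mg/L.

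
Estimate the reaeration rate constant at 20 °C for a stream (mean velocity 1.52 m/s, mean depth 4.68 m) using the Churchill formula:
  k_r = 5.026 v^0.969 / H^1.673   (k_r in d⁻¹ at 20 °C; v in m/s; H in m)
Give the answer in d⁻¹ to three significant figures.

k_r ≈ 0.570 d⁻¹

k_r = 5.026 × 1.52^0.969 / 4.68^1.673 = 5.026 × 1.500 / 13.22 = 0.5703 d⁻¹.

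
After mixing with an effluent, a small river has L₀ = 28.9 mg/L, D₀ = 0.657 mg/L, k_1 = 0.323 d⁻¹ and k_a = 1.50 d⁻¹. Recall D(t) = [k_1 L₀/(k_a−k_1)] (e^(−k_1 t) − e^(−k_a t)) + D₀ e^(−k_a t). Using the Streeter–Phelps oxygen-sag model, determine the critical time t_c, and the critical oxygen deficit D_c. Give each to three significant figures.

t_c ≈ 1.23 d; D_c ≈ 4.18 mg/L

t_c = [1/(k_a−k_1)] ln[(k_a/k_1)(1 − D₀(k_a−k_1)/(k_1 L₀))]
= [1/(1.50−0.323)] ln[(1.50/0.323)(1 − 0.657×1.177/(0.323×28.9))]
= (1/1.177) ln[4.644 × 0.9172] = 0.8496 × ln(4.259) = 0.8496 × 1.449 = 1.231 d.
L(t_c) = L₀ e^(−k_1 t_c) = 28.9 × 0.6719 = 19.42 mg/L, and at the critical point k_a D_c = k_1 L, so D_c = (0.323/1.50) × 19.42 = 4.181 mg/L.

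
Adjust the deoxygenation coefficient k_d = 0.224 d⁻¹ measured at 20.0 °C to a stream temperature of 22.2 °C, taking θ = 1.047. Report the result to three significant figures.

k_d ≈ 0.248 d⁻¹

k_d(T₂) = k_d(T₁) · θ^(T₂−T₁) = 0.224 × 1.047^(22.2−20.0)
= 0.224 × 1.047^2.20 = 0.224 × 1.106 = 0.2478 d⁻¹.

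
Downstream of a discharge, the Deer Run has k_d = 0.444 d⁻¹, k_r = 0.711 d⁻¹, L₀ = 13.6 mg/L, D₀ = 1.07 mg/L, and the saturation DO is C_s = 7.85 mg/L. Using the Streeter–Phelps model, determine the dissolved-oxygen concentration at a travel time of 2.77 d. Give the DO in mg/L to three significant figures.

DO ≈ 4.25 mg/L

k_d L₀/(k_r−k_d) = 0.444×13.6/(0.711−0.444) = 6.038/0.2670 = 22.62 mg/L.
e^(−k_d t) = e^(−0.444×2.770) = 0.2923; e^(−k_r t) = e^(−0.711×2.770) = 0.1395.
D = 22.62 × (0.2923 − 0.1395) + 1.07 × 0.1395 = 3.456 + 0.1493 = 3.605 mg/L.
DO = C_s − D = 7.85 − 3.605 = 4.245 mg/L.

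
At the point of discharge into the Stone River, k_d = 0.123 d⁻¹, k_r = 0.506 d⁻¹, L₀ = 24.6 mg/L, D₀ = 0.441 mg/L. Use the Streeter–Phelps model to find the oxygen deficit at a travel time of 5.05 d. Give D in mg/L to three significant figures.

D ≈ 3.67 mg/L

k_d L₀/(k_r−k_d) = 0.123×24.6/(0.506−0.123) = 3.026/0.3830 = 7.900 mg/L.
e^(−k_d t) = e^(−0.123×5.050) = 0.5373; e^(−k_r t) = e^(−0.506×5.050) = 0.07767.
D = 7.900 × (0.5373 − 0.07767) + 0.441 × 0.07767 = 3.631 + 0.03425 = 3.666 mg/L.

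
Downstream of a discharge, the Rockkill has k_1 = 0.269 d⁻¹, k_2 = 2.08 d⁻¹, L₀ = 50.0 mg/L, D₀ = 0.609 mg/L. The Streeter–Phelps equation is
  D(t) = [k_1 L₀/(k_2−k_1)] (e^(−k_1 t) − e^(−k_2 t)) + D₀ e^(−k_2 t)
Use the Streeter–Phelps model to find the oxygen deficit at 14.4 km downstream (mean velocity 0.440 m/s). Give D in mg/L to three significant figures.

D ≈ 3.61 mg/L

Travel time t = x/v = 14.4 km / (0.440 m/s) = 14400 m / 0.440 m/s = 32730 s = 0.3788 d.
k_1 L₀/(k_2−k_1) = 0.269×50.0/(2.08−0.269) = 13.45/1.811 = 7.427 mg/L.
e^(−k_1 t) = e^(−0.269×0.3788) = 0.9031; e^(−k_2 t) = e^(−2.08×0.3788) = 0.4548.
D = 7.427 × (0.9031 − 0.4548) + 0.609 × 0.4548 = 3.330 + 0.2770 = 3.607 mg/L.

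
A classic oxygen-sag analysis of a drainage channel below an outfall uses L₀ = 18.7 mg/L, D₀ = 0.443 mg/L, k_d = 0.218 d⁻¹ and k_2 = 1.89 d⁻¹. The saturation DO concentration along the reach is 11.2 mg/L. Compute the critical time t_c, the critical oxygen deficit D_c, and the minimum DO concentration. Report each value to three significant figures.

t_c ≈ 1.17 d; D_c ≈ 1.67 mg/L; min DO ≈ 9.53 mg/L

With k_2/k_d = 8.670 and 1 − D₀(k_2−k_d)/(k_d L₀) = 0.8183,
t_c = ln(8.670 × 0.8183) / (1.89 − 0.218) = ln(7.094) / 1.672 = 1.959/1.672 = 1.172 d.
L(t_c) = L₀ e^(−k_d t_c) = 18.7 × 0.7746 = 14.48 mg/L, and at the critical point k_2 D_c = k_d L, so D_c = (0.218/1.89) × 14.48 = 1.671 mg/L.
Minimum DO = C_s − D_c = 11.2 − 1.671 = 9.529 mg/L.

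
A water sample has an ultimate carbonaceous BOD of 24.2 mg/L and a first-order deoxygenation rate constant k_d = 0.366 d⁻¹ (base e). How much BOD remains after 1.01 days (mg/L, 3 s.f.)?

L_t = L₀ e^(−k_d t) = 24.2 × e^(−0.366×1.01) = 24.2 × 0.6910 = 16.72 mg/L.

L ≈ 16.7 mg/L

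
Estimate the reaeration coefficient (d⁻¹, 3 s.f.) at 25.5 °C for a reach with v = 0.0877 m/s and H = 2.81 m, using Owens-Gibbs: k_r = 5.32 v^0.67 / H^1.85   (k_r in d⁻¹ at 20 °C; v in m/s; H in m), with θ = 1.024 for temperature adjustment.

k_r ≈ 0.175 d⁻¹

k_r(20) = 5.32 × 0.0877^0.67 / 2.81^1.85 = 5.32 × 0.1958 / 6.762 = 0.1540 d⁻¹.
k_r(25.5) = 0.1540 × 1.024^(25.5−20) = 0.1540 × 1.139 = 0.1755 d⁻¹.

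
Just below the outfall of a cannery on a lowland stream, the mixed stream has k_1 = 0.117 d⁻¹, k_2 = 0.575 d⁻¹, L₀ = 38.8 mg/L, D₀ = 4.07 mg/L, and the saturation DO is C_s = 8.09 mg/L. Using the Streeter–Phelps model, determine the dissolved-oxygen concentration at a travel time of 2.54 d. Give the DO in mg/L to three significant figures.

DO ≈ 2.08 mg/L

k_1 L₀/(k_2−k_1) = 0.117×38.8/(0.575−0.117) = 4.540/0.4580 = 9.912 mg/L.
e^(−k_1 t) = e^(−0.117×2.540) = 0.7429; e^(−k_2 t) = e^(−0.575×2.540) = 0.2321.
D = 9.912 × (0.7429 − 0.2321) + 4.07 × 0.2321 = 5.063 + 0.9447 = 6.008 mg/L.
DO = C_s − D = 8.09 − 6.008 = 2.082 mg/L.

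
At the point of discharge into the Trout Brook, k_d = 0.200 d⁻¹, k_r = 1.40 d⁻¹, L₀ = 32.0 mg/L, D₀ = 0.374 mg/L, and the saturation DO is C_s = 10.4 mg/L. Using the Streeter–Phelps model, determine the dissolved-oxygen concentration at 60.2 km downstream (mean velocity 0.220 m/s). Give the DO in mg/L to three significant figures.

DO ≈ 7.63 mg/L

Travel time t = x/v = 60.2 km / (0.220 m/s) = 60200 m / 0.220 m/s = 273600 s = 3.167 d.
k_d L₀/(k_r−k_d) = 0.200×32.0/(1.40−0.200) = 6.400/1.200 = 5.333 mg/L.
e^(−k_d t) = e^(−0.200×3.167) = 0.5308; e^(−k_r t) = e^(−1.40×3.167) = 0.01187.
D = 5.333 × (0.5308 − 0.01187) + 0.374 × 0.01187 = 2.768 + 0.004439 = 2.772 mg/L.
DO = C_s − D = 10.4 − 2.772 = 7.628 mg/L.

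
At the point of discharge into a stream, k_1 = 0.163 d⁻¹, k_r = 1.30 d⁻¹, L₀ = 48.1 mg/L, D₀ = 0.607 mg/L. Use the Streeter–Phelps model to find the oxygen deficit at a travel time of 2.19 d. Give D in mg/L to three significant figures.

D ≈ 4.46 mg/L

k_1 L₀/(k_r−k_1) = 0.163×48.1/(1.30−0.163) = 7.840/1.137 = 6.896 mg/L.
e^(−k_1 t) = e^(−0.163×2.190) = 0.6998; e^(−k_r t) = e^(−1.30×2.190) = 0.05802.
D = 6.896 × (0.6998 − 0.05802) + 0.607 × 0.05802 = 4.425 + 0.03522 = 4.461 mg/L.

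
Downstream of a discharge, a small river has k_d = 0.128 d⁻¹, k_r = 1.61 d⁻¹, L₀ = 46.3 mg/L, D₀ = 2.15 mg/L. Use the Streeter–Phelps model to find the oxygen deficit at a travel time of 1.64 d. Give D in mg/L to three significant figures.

D ≈ 3.11 mg/L

k_d L₀/(k_r−k_d) = 0.128×46.3/(1.61−0.128) = 5.926/1.482 = 3.999 mg/L.
e^(−k_d t) = e^(−0.128×1.640) = 0.8106; e^(−k_r t) = e^(−1.61×1.640) = 0.07133.
D = 3.999 × (0.8106 − 0.07133) + 2.15 × 0.07133 = 2.956 + 0.1534 = 3.110 mg/L.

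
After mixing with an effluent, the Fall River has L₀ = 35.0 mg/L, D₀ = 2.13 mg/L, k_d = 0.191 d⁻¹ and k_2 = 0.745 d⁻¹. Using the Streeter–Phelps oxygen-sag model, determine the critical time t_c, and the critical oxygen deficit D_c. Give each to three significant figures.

t_c ≈ 2.11 d; D_c ≈ 6.00 mg/L

With k_2/k_d = 3.901 and 1 − D₀(k_2−k_d)/(k_d L₀) = 0.8235,
t_c = ln(3.901 × 0.8235) / (0.745 − 0.191) = ln(3.212) / 0.5540 = 1.167/0.5540 = 2.106 d.
D_c = (k_d/k_2) L₀ e^(−k_d t_c) = (0.191/0.745) × 35.0 × e^(−0.191×2.106) = 0.2564 × 35.0 × 0.6688 = 6.001 mg/L.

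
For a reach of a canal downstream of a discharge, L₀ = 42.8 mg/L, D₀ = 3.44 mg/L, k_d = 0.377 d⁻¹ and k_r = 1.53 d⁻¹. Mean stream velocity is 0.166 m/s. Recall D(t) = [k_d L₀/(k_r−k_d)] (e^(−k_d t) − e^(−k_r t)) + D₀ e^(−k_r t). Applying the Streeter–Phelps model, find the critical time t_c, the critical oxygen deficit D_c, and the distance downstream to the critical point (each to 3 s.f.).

t_c ≈ 0.970 d; D_c ≈ 7.32 mg/L; x_c ≈ 13.9 km

t_c = [1/(k_r−k_d)] ln[(k_r/k_d)(1 − D₀(k_r−k_d)/(k_d L₀))]
= [1/(1.53−0.377)] ln[(1.53/0.377)(1 − 3.44×1.153/(0.377×42.8))]
= (1/1.153) ln[4.058 × 0.7542] = 0.8673 × ln(3.061) = 0.8673 × 1.119 = 0.9702 d.
L(t_c) = L₀ e^(−k_d t_c) = 42.8 × 0.6937 = 29.69 mg/L, and at the critical point k_r D_c = k_d L, so D_c = (0.377/1.53) × 29.69 = 7.315 mg/L.
x_c = v t_c = 0.166 m/s × 0.9702 d × 86400 s/d = 13920 m ≈ 13.9 km.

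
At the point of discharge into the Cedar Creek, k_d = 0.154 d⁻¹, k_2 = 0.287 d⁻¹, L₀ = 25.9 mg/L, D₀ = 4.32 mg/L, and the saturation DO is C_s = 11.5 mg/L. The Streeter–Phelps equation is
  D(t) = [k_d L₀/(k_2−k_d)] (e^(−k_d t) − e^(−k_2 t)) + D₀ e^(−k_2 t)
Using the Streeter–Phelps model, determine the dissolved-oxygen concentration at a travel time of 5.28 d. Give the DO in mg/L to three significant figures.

k_d L₀/(k_2−k_d) = 0.154×25.9/(0.287−0.154) = 3.989/0.1330 = 29.99 mg/L.
e^(−k_d t) = e^(−0.154×5.280) = 0.4435; e^(−k_2 t) = e^(−0.287×5.280) = 0.2197.
D = 29.99 × (0.4435 − 0.2197) + 4.32 × 0.2197 = 6.710 + 0.9492 = 7.659 mg/L.
DO = C_s − D = 11.5 − 7.659 = 3.841 mg/L.

DO ≈ 3.84 mg/L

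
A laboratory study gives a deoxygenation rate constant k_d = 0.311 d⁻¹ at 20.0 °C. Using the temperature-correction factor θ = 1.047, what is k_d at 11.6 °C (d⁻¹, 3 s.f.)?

k_d(T₂) = k_d(T₁) · θ^(T₂−T₁) = 0.311 × 1.047^(11.6−20.0)
= 0.311 × 1.047^-8.40 = 0.311 × 0.6799 = 0.2115 d⁻¹.

k_d ≈ 0.211 d⁻¹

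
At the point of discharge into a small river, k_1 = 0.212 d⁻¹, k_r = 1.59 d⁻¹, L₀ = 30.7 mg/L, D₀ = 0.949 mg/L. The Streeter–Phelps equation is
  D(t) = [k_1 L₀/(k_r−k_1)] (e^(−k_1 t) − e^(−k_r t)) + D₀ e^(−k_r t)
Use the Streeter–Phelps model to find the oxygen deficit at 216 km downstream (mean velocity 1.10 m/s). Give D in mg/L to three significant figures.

Travel time t = x/v = 216 km / (1.10 m/s) = 216000 m / 1.10 m/s = 196400 s = 2.273 d.
k_1 L₀/(k_r−k_1) = 0.212×30.7/(1.59−0.212) = 6.508/1.378 = 4.723 mg/L.
e^(−k_1 t) = e^(−0.212×2.273) = 0.6177; e^(−k_r t) = e^(−1.59×2.273) = 0.02695.
D = 4.723 × (0.6177 − 0.02695) + 0.949 × 0.02695 = 2.790 + 0.02558 = 2.816 mg/L.

D ≈ 2.82 mg/L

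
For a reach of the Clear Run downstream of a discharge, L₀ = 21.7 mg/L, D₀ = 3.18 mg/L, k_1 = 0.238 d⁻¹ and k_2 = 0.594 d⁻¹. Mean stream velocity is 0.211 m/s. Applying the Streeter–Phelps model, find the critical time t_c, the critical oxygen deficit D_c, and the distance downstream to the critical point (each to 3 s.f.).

t_c ≈ 1.87 d; D_c ≈ 5.57 mg/L; x_c ≈ 34.2 km

At the critical point dD/dt = 0, so k_1 L₀ e^(−k_1 t) = k_2 D. Substituting D(t) from the Streeter–Phelps equation and solving for t gives
t_c = ln[(k_2/k_1)(1 − D₀(k_2−k_1)/(k_1 L₀))] / (k_2−k_1).
Here k_2−k_1 = 0.3560 d⁻¹ and 1 − D₀(k_2−k_1)/(k_1 L₀) = 1 − 3.18×0.3560/(0.238×21.7) = 0.7808, so
t_c = ln(2.496 × 0.7808) / 0.3560 = 0.6672 / 0.3560 = 1.874 d.
D_c = (k_1/k_2) L₀ e^(−k_1 t_c) = (0.238/0.594) × 21.7 × e^(−0.238×1.874) = 0.4007 × 21.7 × 0.6402 = 5.566 mg/L.
x_c = v t_c = 0.211 m/s × 1.874 d × 86400 s/d = 34170 m ≈ 34.2 km.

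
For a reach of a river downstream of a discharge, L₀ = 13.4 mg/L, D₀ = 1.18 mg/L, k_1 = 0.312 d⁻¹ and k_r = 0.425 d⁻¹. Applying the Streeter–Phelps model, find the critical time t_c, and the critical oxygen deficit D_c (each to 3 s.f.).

t_c ≈ 2.45 d; D_c ≈ 4.58 mg/L

At the critical point dD/dt = 0, so k_1 L₀ e^(−k_1 t) = k_r D. Substituting D(t) from the Streeter–Phelps equation and solving for t gives
t_c = ln[(k_r/k_1)(1 − D₀(k_r−k_1)/(k_1 L₀))] / (k_r−k_1).
Here k_r−k_1 = 0.1130 d⁻¹ and 1 − D₀(k_r−k_1)/(k_1 L₀) = 1 − 1.18×0.1130/(0.312×13.4) = 0.9681, so
t_c = ln(1.362 × 0.9681) / 0.1130 = 0.2767 / 0.1130 = 2.448 d.
L(t_c) = L₀ e^(−k_1 t_c) = 13.4 × 0.4658 = 6.242 mg/L, and at the critical point k_r D_c = k_1 L, so D_c = (0.312/0.425) × 6.242 = 4.583 mg/L.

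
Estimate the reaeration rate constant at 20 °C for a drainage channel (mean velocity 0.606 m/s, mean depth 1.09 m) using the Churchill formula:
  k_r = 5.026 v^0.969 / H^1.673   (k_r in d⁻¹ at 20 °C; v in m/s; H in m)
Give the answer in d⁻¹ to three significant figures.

k_r = 5.026 × 0.606^0.969 / 1.09^1.673 = 5.026 × 0.6155 / 1.155 = 2.678 d⁻¹.

k_r ≈ 2.68 d⁻¹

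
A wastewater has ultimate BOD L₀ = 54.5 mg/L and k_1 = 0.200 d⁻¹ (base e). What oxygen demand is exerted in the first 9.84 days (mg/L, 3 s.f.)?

y_t = L₀(1 − e^(−k_1 t)) = 54.5 × (1 − e^(−0.200×9.84))
= 54.5 × (1 − 0.1397) = 54.5 × 0.8603 = 46.88 mg/L.

y ≈ 46.9 mg/L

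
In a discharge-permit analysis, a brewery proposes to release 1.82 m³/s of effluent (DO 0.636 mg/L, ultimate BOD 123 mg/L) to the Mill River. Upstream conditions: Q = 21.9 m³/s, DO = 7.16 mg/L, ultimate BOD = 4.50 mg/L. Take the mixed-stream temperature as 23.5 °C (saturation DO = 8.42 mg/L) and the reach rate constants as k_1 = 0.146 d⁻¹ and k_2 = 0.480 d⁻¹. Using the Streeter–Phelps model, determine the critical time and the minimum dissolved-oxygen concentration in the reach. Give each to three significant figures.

Mixed DO = (21.9×7.16 + 1.82×0.636)/(21.9+1.82) = 158.0/23.72 = 6.659 mg/L.
Mixed L₀ = (21.9×4.50 + 1.82×123)/(23.72) = 322.4/23.72 = 13.59 mg/L.
Initial deficit D₀ = C_s − DO₀ = 8.42 − 6.659 = 1.761 mg/L.
t_c = (1/0.3340) ln[(0.480/0.146)(1 − 1.761×0.3340/(0.146×13.59))] = 2.994 × ln(2.313) = 2.511 d.
D_c = (0.146/0.480) × 13.59 × e^(−0.146×2.511) = 0.3042 × 13.59 × 0.6931 = 2.865 mg/L.
Minimum DO = 8.42 − 2.865 = 5.555 mg/L.

t_c ≈ 2.51 d; minimum DO ≈ 5.55 mg/L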